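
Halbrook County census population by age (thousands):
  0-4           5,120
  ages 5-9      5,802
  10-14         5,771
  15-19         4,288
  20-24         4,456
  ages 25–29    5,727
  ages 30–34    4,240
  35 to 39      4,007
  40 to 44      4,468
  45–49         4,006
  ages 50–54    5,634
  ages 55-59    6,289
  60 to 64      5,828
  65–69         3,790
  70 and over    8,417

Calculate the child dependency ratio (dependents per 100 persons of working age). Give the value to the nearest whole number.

0–14: 5,120 + 5,802 + 5,771 = 16,693
15–64: 4,288 + 4,456 + 5,727 + 4,240 + 4,007 + 4,468 + 4,006 + 5,634 + 6,289 + 5,828 = 48,943
65+: 3,790 + 8,417 = 12,207
Youth dependency ratio = 16,693 / 48,943 × 100 = 34

Youth dependency ratio: 34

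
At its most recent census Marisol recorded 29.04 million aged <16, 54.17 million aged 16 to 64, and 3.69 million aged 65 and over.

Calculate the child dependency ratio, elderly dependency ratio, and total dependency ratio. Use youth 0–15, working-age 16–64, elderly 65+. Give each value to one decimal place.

Youth dependency ratio = 29.04 / 54.17 × 100 = 53.6
Old-age dependency ratio = 3.69 / 54.17 × 100 = 6.8
Total dependency ratio = (29.04 + 3.69) / 54.17 × 100 = 32.73 / 54.17 × 100 = 60.4

Youth dependency ratio: 53.6
Old-age dependency ratio: 6.8
Total dependency ratio: 60.4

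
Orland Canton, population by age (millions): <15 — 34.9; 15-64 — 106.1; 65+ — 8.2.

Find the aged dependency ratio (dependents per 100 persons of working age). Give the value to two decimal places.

Old-age dependency ratio = 8.2 / 106.1 × 100 = 7.73

Old-age dependency ratio: 7.73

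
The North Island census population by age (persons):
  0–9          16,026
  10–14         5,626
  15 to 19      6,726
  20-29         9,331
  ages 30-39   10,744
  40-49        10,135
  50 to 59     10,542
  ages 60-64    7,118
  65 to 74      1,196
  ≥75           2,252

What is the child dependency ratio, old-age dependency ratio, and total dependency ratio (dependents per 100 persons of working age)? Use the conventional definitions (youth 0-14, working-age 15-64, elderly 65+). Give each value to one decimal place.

0–14: 16,026 + 5,626 = 21,652
15–64: 6,726 + 9,331 + 10,744 + 10,135 + 10,542 + 7,118 = 54,596
65+: 1,196 + 2,252 = 3,448
Youth dependency ratio = 21,652 / 54,596 × 100 = 39.7
Old-age dependency ratio = 3,448 / 54,596 × 100 = 6.3
Total dependency ratio = (21,652 + 3,448) / 54,596 × 100 = 25,100 / 54,596 × 100 = 46.0

Youth dependency ratio: 39.7
Old-age dependency ratio: 6.3
Total dependency ratio: 46.0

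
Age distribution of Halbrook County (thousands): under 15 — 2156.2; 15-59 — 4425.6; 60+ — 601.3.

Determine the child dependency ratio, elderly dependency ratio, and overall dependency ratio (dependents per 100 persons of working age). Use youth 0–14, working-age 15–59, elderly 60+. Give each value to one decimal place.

Youth dependency ratio = 2156.2 / 4425.6 × 100 = 48.7
Old-age dependency ratio = 601.3 / 4425.6 × 100 = 13.6
Total dependency ratio = (2156.2 + 601.3) / 4425.6 × 100 = 2757.5 / 4425.6 × 100 = 62.3

Youth dependency ratio: 48.7
Old-age dependency ratio: 13.6
Total dependency ratio: 62.3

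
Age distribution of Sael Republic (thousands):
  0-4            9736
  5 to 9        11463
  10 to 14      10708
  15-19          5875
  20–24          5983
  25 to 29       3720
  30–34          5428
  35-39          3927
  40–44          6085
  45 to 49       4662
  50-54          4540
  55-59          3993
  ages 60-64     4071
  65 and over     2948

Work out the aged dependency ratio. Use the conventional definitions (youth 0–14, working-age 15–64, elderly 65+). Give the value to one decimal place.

0–14: 9736 + 11463 + 10708 = 31907
15–64: 5875 + 5983 + 3720 + 5428 + 3927 + 6085 + 4662 + 4540 + 3993 + 4071 = 48284
65+: 2948
Old-age dependency ratio = 2948 / 48284 × 100 = 6.1

Old-age dependency ratio: 6.1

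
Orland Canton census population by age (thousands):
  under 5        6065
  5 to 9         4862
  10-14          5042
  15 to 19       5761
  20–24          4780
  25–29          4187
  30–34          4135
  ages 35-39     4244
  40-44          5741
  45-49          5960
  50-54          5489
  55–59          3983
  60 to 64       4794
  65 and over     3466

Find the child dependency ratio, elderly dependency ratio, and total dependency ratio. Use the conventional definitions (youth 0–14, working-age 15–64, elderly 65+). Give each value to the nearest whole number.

Youth dependency ratio: 33
Old-age dependency ratio: 7
Total dependency ratio: 40

0–14: 6065 + 4862 + 5042 = 15969
15–64: 5761 + 4780 + 4187 + 4135 + 4244 + 5741 + 5960 + 5489 + 3983 + 4794 = 49074
65+: 3466
Youth dependency ratio = 15969 / 49074 × 100 = 33
Old-age dependency ratio = 3466 / 49074 × 100 = 7
Total dependency ratio = (15969 + 3466) / 49074 × 100 = 19435 / 49074 × 100 = 40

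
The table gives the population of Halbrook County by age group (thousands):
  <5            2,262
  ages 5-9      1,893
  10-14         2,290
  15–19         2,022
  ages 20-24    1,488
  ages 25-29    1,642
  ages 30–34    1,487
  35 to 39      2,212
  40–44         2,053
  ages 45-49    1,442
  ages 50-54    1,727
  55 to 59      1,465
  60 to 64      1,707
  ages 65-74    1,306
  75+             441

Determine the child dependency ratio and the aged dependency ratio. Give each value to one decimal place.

0–14: 2,262 + 1,893 + 2,290 = 6,445
15–64: 2,022 + 1,488 + 1,642 + 1,487 + 2,212 + 2,053 + 1,442 + 1,727 + 1,465 + 1,707 = 17,245
65+: 1,306 + 441 = 1,747
Youth dependency ratio = 6,445 / 17,245 × 100 = 37.4
Old-age dependency ratio = 1,747 / 17,245 × 100 = 10.1

Youth dependency ratio: 37.4
Old-age dependency ratio: 10.1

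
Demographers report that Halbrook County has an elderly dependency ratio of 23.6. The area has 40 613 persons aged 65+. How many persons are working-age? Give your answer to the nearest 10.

Working-age: 172 090

Old-age dependency ratio = elderly / working-age × 100
23.6 = 40 613 / W × 100
⇒ 172 090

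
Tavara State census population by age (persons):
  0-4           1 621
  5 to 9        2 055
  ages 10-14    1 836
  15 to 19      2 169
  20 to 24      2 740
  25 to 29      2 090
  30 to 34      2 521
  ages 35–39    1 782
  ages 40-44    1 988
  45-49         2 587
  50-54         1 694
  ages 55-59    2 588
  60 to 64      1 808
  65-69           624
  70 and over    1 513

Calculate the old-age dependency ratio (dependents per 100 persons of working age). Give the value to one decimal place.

0–14: 1 621 + 2 055 + 1 836 = 5 512
15–64: 2 169 + 2 740 + 2 090 + 2 521 + 1 782 + 1 988 + 2 587 + 1 694 + 2 588 + 1 808 = 21 967
65+: 624 + 1 513 = 2 137
Old-age dependency ratio = 2 137 / 21 967 × 100 = 9.7

Old-age dependency ratio: 9.7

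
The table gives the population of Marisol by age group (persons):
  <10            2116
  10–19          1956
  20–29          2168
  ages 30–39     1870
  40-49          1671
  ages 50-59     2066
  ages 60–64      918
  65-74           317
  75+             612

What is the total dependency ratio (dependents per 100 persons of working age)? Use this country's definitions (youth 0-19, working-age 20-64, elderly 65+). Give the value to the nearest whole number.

0–19: 2116 + 1956 = 4072
20–64: 2168 + 1870 + 1671 + 2066 + 918 = 8693
65+: 317 + 612 = 929
Total dependency ratio = (4072 + 929) / 8693 × 100 = 5001 / 8693 × 100 = 58

Total dependency ratio: 58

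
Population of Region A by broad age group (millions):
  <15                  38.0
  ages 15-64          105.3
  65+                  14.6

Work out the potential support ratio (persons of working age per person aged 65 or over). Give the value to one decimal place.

Potential support ratio: 7.2

Potential support ratio = 105.3 / 14.6 = 7.2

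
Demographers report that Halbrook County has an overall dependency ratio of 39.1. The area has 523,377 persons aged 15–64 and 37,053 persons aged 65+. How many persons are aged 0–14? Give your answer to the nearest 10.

Aged 0–14: 167,590

Total dependency ratio = (youth + elderly) / working-age × 100
39.1 = (Y + 37,053) / 523,377 × 100
⇒ 167,590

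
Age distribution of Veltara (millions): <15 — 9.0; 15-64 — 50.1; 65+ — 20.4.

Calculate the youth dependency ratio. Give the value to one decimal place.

Youth dependency ratio: 18.0

Youth dependency ratio = 9.0 / 50.1 × 100 = 18.0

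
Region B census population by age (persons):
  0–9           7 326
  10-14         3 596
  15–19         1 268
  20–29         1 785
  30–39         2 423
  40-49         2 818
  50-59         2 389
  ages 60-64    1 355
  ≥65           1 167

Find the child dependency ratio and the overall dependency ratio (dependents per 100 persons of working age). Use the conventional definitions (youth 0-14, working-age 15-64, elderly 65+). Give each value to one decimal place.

Youth dependency ratio: 90.7
Total dependency ratio: 100.4

0–14: 7 326 + 3 596 = 10 922
15–64: 1 268 + 1 785 + 2 423 + 2 818 + 2 389 + 1 355 = 12 038
65+: 1 167
Youth dependency ratio = 10 922 / 12 038 × 100 = 90.7
Total dependency ratio = (10 922 + 1 167) / 12 038 × 100 = 12 089 / 12 038 × 100 = 100.4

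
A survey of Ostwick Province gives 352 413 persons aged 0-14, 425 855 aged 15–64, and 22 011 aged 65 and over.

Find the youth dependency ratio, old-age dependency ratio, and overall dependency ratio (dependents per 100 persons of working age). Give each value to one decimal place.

Youth dependency ratio = 352 413 / 425 855 × 100 = 82.8
Old-age dependency ratio = 22 011 / 425 855 × 100 = 5.2
Total dependency ratio = (352 413 + 22 011) / 425 855 × 100 = 374 424 / 425 855 × 100 = 87.9

Youth dependency ratio: 82.8
Old-age dependency ratio: 5.2
Total dependency ratio: 87.9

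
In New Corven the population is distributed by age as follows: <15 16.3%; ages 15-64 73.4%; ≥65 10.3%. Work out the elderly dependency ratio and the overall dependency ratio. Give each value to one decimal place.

Old-age dependency ratio = 10.3 / 73.4 × 100 = 14.0
Total dependency ratio = (16.3 + 10.3) / 73.4 × 100 = 26.6 / 73.4 × 100 = 36.2

Old-age dependency ratio: 14.0
Total dependency ratio: 36.2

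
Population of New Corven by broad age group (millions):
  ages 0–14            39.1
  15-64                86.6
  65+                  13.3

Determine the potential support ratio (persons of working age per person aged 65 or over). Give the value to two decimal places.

Potential support ratio: 6.51

Potential support ratio = 86.6 / 13.3 = 6.51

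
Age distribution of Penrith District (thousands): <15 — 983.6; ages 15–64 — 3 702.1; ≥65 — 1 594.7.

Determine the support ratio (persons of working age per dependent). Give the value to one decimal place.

Support ratio = 3 702.1 / (983.6 + 1 594.7) = 3 702.1 / 2 578.3 = 1.4

Support ratio: 1.4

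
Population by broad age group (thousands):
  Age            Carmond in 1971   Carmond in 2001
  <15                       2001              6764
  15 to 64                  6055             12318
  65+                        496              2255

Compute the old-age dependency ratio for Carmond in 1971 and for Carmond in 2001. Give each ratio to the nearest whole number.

Carmond in 1971: 8
Carmond in 2001: 18

Carmond in 1971: 496 / 6055 × 100 = 8
Carmond in 2001: 2255 / 12318 × 100 = 18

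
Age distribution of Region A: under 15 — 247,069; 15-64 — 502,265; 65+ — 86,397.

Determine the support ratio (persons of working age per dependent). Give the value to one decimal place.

Support ratio: 1.5

Support ratio = 502,265 / (247,069 + 86,397) = 502,265 / 333,466 = 1.5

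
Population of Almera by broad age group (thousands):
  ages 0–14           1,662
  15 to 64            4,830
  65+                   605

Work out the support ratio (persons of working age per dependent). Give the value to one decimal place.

Support ratio = 4,830 / (1,662 + 605) = 4,830 / 2,267 = 2.1

Support ratio: 2.1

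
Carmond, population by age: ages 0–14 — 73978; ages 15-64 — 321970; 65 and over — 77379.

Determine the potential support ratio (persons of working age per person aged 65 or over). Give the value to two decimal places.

Potential support ratio = 321970 / 77379 = 4.16

Potential support ratio: 4.16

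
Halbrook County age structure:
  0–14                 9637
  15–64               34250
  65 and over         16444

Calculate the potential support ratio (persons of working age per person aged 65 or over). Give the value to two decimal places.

Potential support ratio = 34250 / 16444 = 2.08

Potential support ratio: 2.08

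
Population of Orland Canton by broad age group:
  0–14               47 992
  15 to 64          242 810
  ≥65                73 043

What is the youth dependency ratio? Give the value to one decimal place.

Youth dependency ratio: 19.8

Youth dependency ratio = 47 992 / 242 810 × 100 = 19.8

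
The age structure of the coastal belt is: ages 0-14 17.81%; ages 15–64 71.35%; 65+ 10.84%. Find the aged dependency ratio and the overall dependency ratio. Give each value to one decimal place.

Old-age dependency ratio = 10.84 / 71.35 × 100 = 15.2
Total dependency ratio = (17.81 + 10.84) / 71.35 × 100 = 28.65 / 71.35 × 100 = 40.2

Old-age dependency ratio: 15.2
Total dependency ratio: 40.2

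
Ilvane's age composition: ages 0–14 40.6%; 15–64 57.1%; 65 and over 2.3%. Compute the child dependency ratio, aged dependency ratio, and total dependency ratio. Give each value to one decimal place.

Youth dependency ratio: 71.1
Old-age dependency ratio: 4.0
Total dependency ratio: 75.1

Youth dependency ratio = 40.6 / 57.1 × 100 = 71.1
Old-age dependency ratio = 2.3 / 57.1 × 100 = 4.0
Total dependency ratio = (40.6 + 2.3) / 57.1 × 100 = 42.9 / 57.1 × 100 = 75.1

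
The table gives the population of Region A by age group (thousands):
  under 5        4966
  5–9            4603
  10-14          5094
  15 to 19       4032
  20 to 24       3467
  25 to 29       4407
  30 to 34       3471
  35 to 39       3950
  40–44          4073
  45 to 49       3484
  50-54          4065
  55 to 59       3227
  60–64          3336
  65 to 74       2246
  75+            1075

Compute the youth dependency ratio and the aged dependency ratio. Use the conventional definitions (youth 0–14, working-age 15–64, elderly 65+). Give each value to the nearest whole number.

0–14: 4966 + 4603 + 5094 = 14663
15–64: 4032 + 3467 + 4407 + 3471 + 3950 + 4073 + 3484 + 4065 + 3227 + 3336 = 37512
65+: 2246 + 1075 = 3321
Youth dependency ratio = 14663 / 37512 × 100 = 39
Old-age dependency ratio = 3321 / 37512 × 100 = 9

Youth dependency ratio: 39
Old-age dependency ratio: 9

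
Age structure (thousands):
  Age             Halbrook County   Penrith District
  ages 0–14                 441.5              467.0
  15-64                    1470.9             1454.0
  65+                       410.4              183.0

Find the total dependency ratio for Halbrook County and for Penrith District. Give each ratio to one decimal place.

Halbrook County: (441.5 + 410.4) / 1470.9 × 100 = 851.9 / 1470.9 × 100 = 57.9
Penrith District: (467.0 + 183.0) / 1454.0 × 100 = 650.0 / 1454.0 × 100 = 44.7

Halbrook County: 57.9
Penrith District: 44.7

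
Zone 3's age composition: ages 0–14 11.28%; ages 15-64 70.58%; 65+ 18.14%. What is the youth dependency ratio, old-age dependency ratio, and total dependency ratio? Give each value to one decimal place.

Youth dependency ratio = 11.28 / 70.58 × 100 = 16.0
Old-age dependency ratio = 18.14 / 70.58 × 100 = 25.7
Total dependency ratio = (11.28 + 18.14) / 70.58 × 100 = 29.42 / 70.58 × 100 = 41.7

Youth dependency ratio: 16.0
Old-age dependency ratio: 25.7
Total dependency ratio: 41.7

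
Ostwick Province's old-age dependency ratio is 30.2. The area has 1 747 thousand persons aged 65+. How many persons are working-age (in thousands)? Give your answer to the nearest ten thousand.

Working-age: 5 780

Old-age dependency ratio = elderly / working-age × 100
30.2 = 1 747 / W × 100
⇒ 5 780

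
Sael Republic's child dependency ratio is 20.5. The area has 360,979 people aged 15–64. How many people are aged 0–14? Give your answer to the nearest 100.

Youth dependency ratio = youth / working-age × 100
20.5 = Y / 360,979 × 100
⇒ 74,000

Aged 0–14: 74,000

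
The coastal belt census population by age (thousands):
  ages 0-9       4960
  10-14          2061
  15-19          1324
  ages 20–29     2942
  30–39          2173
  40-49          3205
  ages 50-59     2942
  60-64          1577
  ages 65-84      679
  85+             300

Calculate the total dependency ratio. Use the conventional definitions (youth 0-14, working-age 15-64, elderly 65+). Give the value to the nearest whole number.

Total dependency ratio: 56

0–14: 4960 + 2061 = 7021
15–64: 1324 + 2942 + 2173 + 3205 + 2942 + 1577 = 14163
65+: 679 + 300 = 979
Total dependency ratio = (7021 + 979) / 14163 × 100 = 8000 / 14163 × 100 = 56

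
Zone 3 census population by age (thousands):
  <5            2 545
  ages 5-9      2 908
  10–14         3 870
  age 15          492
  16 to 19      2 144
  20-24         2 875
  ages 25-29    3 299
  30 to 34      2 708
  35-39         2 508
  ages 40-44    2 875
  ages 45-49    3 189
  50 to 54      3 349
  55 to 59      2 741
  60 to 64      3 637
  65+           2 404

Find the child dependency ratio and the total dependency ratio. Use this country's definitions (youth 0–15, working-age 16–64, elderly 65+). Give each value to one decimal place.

Youth dependency ratio: 33.5
Total dependency ratio: 41.7

0–15: 2 545 + 2 908 + 3 870 + 492 = 9 815
16–64: 2 144 + 2 875 + 3 299 + 2 708 + 2 508 + 2 875 + 3 189 + 3 349 + 2 741 + 3 637 = 29 325
65+: 2 404
Youth dependency ratio = 9 815 / 29 325 × 100 = 33.5
Total dependency ratio = (9 815 + 2 404) / 29 325 × 100 = 12 219 / 29 325 × 100 = 41.7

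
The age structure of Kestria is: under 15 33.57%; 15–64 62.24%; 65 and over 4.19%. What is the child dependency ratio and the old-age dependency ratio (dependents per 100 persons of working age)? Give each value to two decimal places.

Youth dependency ratio = 33.57 / 62.24 × 100 = 53.94
Old-age dependency ratio = 4.19 / 62.24 × 100 = 6.73

Youth dependency ratio: 53.94
Old-age dependency ratio: 6.73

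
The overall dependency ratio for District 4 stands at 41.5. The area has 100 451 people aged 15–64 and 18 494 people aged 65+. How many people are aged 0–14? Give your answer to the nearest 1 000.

Aged 0–14: 23 000

Total dependency ratio = (youth + elderly) / working-age × 100
41.5 = (Y + 18 494) / 100 451 × 100
⇒ 23 000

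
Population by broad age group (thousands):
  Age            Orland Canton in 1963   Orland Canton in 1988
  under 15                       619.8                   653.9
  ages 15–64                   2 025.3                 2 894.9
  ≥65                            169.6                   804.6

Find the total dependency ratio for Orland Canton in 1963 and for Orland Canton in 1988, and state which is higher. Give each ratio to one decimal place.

Orland Canton in 1963: 39.0
Orland Canton in 1988: 50.4
Higher: Orland Canton in 1988

Orland Canton in 1963: (619.8 + 169.6) / 2 025.3 × 100 = 789.4 / 2 025.3 × 100 = 39.0
Orland Canton in 1988: (653.9 + 804.6) / 2 894.9 × 100 = 1 458.5 / 2 894.9 × 100 = 50.4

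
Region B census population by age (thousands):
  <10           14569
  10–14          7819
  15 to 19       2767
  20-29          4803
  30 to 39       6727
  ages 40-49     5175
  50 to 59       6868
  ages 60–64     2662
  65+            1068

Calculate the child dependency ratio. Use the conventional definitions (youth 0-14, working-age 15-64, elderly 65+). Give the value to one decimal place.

0–14: 14569 + 7819 = 22388
15–64: 2767 + 4803 + 6727 + 5175 + 6868 + 2662 = 29002
65+: 1068
Youth dependency ratio = 22388 / 29002 × 100 = 77.2

Youth dependency ratio: 77.2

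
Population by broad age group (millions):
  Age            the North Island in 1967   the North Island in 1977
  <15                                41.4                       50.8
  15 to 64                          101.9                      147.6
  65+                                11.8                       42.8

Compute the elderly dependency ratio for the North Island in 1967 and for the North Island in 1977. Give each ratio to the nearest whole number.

the North Island in 1967: 11.8 / 101.9 × 100 = 12
the North Island in 1977: 42.8 / 147.6 × 100 = 29

the North Island in 1967: 12
the North Island in 1977: 29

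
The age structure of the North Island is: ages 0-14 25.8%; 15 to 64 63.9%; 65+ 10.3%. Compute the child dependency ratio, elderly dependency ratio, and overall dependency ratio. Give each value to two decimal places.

Youth dependency ratio = 25.8 / 63.9 × 100 = 40.38
Old-age dependency ratio = 10.3 / 63.9 × 100 = 16.12
Total dependency ratio = (25.8 + 10.3) / 63.9 × 100 = 36.1 / 63.9 × 100 = 56.49

Youth dependency ratio: 40.38
Old-age dependency ratio: 16.12
Total dependency ratio: 56.49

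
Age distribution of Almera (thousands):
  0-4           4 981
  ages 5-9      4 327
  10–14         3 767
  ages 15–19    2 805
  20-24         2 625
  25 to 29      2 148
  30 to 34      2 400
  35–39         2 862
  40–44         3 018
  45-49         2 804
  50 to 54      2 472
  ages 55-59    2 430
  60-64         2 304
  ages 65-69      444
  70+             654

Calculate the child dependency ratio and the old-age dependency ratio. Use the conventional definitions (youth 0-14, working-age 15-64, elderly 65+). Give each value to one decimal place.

Youth dependency ratio: 50.5
Old-age dependency ratio: 4.2

0–14: 4 981 + 4 327 + 3 767 = 13 075
15–64: 2 805 + 2 625 + 2 148 + 2 400 + 2 862 + 3 018 + 2 804 + 2 472 + 2 430 + 2 304 = 25 868
65+: 444 + 654 = 1 098
Youth dependency ratio = 13 075 / 25 868 × 100 = 50.5
Old-age dependency ratio = 1 098 / 25 868 × 100 = 4.2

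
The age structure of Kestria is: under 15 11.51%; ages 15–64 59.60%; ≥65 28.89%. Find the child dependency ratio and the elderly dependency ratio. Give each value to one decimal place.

Youth dependency ratio = 11.51 / 59.60 × 100 = 19.3
Old-age dependency ratio = 28.89 / 59.60 × 100 = 48.5

Youth dependency ratio: 19.3
Old-age dependency ratio: 48.5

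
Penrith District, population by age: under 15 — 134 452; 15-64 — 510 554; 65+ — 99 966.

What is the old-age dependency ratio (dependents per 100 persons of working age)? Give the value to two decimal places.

Old-age dependency ratio: 19.58

Old-age dependency ratio = 99 966 / 510 554 × 100 = 19.58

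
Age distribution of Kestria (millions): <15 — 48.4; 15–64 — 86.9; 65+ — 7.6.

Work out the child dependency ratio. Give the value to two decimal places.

Youth dependency ratio = 48.4 / 86.9 × 100 = 55.70

Youth dependency ratio: 55.70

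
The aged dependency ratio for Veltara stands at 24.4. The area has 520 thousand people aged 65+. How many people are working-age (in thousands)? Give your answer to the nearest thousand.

Working-age: 2 131

Old-age dependency ratio = elderly / working-age × 100
24.4 = 520 / W × 100
⇒ 2 131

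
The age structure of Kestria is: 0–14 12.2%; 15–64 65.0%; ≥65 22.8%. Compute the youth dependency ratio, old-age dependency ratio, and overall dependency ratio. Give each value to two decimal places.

Youth dependency ratio = 12.2 / 65.0 × 100 = 18.77
Old-age dependency ratio = 22.8 / 65.0 × 100 = 35.08
Total dependency ratio = (12.2 + 22.8) / 65.0 × 100 = 35.0 / 65.0 × 100 = 53.85

Youth dependency ratio: 18.77
Old-age dependency ratio: 35.08
Total dependency ratio: 53.85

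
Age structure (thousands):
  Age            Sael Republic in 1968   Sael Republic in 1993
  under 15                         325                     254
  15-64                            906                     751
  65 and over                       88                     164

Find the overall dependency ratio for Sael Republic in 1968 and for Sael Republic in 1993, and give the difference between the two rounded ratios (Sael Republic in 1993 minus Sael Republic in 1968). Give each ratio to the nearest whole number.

Sael Republic in 1968: 46
Sael Republic in 1993: 56
Difference: +10

Sael Republic in 1968: (325 + 88) / 906 × 100 = 413 / 906 × 100 = 46
Sael Republic in 1993: (254 + 164) / 751 × 100 = 418 / 751 × 100 = 56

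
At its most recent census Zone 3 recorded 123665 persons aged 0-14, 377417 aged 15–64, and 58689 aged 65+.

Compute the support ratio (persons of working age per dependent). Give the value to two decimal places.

Support ratio: 2.07

Support ratio = 377417 / (123665 + 58689) = 377417 / 182354 = 2.07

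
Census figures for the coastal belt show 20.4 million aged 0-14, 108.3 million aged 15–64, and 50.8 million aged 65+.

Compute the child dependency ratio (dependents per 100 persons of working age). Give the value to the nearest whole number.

Youth dependency ratio = 20.4 / 108.3 × 100 = 19

Youth dependency ratio: 19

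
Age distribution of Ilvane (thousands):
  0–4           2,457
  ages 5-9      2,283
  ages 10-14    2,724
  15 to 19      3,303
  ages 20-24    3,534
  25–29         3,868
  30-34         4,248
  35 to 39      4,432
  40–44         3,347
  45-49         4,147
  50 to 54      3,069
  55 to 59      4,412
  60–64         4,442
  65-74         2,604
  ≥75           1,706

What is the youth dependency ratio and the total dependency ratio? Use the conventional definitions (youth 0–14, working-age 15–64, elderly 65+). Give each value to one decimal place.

Youth dependency ratio: 19.2
Total dependency ratio: 30.3

0–14: 2,457 + 2,283 + 2,724 = 7,464
15–64: 3,303 + 3,534 + 3,868 + 4,248 + 4,432 + 3,347 + 4,147 + 3,069 + 4,412 + 4,442 = 38,802
65+: 2,604 + 1,706 = 4,310
Youth dependency ratio = 7,464 / 38,802 × 100 = 19.2
Total dependency ratio = (7,464 + 4,310) / 38,802 × 100 = 11,774 / 38,802 × 100 = 30.3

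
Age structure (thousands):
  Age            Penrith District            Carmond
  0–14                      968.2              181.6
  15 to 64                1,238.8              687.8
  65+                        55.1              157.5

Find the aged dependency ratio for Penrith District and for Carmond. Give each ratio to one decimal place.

Penrith District: 55.1 / 1,238.8 × 100 = 4.4
Carmond: 157.5 / 687.8 × 100 = 22.9

Penrith District: 4.4
Carmond: 22.9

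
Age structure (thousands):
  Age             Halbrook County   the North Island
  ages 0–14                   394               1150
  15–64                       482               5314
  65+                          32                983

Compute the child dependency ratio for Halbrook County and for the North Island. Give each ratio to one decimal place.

Halbrook County: 394 / 482 × 100 = 81.7
the North Island: 1150 / 5314 × 100 = 21.6

Halbrook County: 81.7
the North Island: 21.6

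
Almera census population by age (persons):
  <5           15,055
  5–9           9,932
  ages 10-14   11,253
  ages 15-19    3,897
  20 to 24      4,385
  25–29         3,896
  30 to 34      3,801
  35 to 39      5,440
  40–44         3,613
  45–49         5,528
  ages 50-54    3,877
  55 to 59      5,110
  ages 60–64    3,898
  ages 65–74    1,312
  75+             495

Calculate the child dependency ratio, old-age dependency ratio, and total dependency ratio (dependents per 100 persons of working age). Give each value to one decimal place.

0–14: 15,055 + 9,932 + 11,253 = 36,240
15–64: 3,897 + 4,385 + 3,896 + 3,801 + 5,440 + 3,613 + 5,528 + 3,877 + 5,110 + 3,898 = 43,445
65+: 1,312 + 495 = 1,807
Youth dependency ratio = 36,240 / 43,445 × 100 = 83.4
Old-age dependency ratio = 1,807 / 43,445 × 100 = 4.2
Total dependency ratio = (36,240 + 1,807) / 43,445 × 100 = 38,047 / 43,445 × 100 = 87.6

Youth dependency ratio: 83.4
Old-age dependency ratio: 4.2
Total dependency ratio: 87.6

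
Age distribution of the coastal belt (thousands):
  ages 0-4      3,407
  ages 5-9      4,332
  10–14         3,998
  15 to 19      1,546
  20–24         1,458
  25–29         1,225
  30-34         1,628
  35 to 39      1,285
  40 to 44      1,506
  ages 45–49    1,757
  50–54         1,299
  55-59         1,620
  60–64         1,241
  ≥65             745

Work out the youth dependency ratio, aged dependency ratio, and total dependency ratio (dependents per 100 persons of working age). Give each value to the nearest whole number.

0–14: 3,407 + 4,332 + 3,998 = 11,737
15–64: 1,546 + 1,458 + 1,225 + 1,628 + 1,285 + 1,506 + 1,757 + 1,299 + 1,620 + 1,241 = 14,565
65+: 745
Youth dependency ratio = 11,737 / 14,565 × 100 = 81
Old-age dependency ratio = 745 / 14,565 × 100 = 5
Total dependency ratio = (11,737 + 745) / 14,565 × 100 = 12,482 / 14,565 × 100 = 86

Youth dependency ratio: 81
Old-age dependency ratio: 5
Total dependency ratio: 86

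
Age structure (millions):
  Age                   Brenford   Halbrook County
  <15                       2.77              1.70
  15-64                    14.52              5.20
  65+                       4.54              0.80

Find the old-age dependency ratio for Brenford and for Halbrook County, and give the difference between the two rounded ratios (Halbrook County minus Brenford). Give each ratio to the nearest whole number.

Brenford: 4.54 / 14.52 × 100 = 31
Halbrook County: 0.80 / 5.20 × 100 = 15

Brenford: 31
Halbrook County: 15
Difference: -16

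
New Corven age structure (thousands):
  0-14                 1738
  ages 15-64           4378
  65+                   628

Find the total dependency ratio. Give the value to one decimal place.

Total dependency ratio: 54.0

Total dependency ratio = (1738 + 628) / 4378 × 100 = 2366 / 4378 × 100 = 54.0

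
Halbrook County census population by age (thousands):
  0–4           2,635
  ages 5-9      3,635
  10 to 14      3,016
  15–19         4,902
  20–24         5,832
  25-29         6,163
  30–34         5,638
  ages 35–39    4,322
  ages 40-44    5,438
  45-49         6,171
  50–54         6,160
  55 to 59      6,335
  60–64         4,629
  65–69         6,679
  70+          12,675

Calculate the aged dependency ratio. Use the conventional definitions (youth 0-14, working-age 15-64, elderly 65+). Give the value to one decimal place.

Old-age dependency ratio: 34.8

0–14: 2,635 + 3,635 + 3,016 = 9,286
15–64: 4,902 + 5,832 + 6,163 + 5,638 + 4,322 + 5,438 + 6,171 + 6,160 + 6,335 + 4,629 = 55,590
65+: 6,679 + 12,675 = 19,354
Old-age dependency ratio = 19,354 / 55,590 × 100 = 34.8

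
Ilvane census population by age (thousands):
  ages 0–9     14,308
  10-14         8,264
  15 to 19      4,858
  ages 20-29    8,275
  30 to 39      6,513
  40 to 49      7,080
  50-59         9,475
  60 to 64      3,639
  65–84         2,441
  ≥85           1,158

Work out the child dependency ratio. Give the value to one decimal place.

Youth dependency ratio: 56.7

0–14: 14,308 + 8,264 = 22,572
15–64: 4,858 + 8,275 + 6,513 + 7,080 + 9,475 + 3,639 = 39,840
65+: 2,441 + 1,158 = 3,599
Youth dependency ratio = 22,572 / 39,840 × 100 = 56.7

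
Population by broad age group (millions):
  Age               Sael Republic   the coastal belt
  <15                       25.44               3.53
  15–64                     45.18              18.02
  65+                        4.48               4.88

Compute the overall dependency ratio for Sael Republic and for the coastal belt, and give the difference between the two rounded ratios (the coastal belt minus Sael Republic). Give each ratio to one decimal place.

Sael Republic: 66.2
the coastal belt: 46.7
Difference: -19.5

Sael Republic: (25.44 + 4.48) / 45.18 × 100 = 29.92 / 45.18 × 100 = 66.2
the coastal belt: (3.53 + 4.88) / 18.02 × 100 = 8.41 / 18.02 × 100 = 46.7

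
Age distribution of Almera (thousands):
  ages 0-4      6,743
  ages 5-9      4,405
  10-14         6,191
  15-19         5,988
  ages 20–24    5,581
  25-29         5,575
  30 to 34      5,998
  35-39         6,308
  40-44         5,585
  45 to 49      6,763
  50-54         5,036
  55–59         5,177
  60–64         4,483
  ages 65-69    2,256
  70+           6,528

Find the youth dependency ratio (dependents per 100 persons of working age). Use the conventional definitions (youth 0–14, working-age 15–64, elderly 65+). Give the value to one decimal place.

0–14: 6,743 + 4,405 + 6,191 = 17,339
15–64: 5,988 + 5,581 + 5,575 + 5,998 + 6,308 + 5,585 + 6,763 + 5,036 + 5,177 + 4,483 = 56,494
65+: 2,256 + 6,528 = 8,784
Youth dependency ratio = 17,339 / 56,494 × 100 = 30.7

Youth dependency ratio: 30.7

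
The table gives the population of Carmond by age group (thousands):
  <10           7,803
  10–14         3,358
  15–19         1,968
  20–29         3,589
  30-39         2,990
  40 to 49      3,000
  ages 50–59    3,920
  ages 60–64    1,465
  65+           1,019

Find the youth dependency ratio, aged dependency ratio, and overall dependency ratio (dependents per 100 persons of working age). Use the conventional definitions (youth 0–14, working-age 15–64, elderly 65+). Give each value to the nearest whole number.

Youth dependency ratio: 66
Old-age dependency ratio: 6
Total dependency ratio: 72

0–14: 7,803 + 3,358 = 11,161
15–64: 1,968 + 3,589 + 2,990 + 3,000 + 3,920 + 1,465 = 16,932
65+: 1,019
Youth dependency ratio = 11,161 / 16,932 × 100 = 66
Old-age dependency ratio = 1,019 / 16,932 × 100 = 6
Total dependency ratio = (11,161 + 1,019) / 16,932 × 100 = 12,180 / 16,932 × 100 = 72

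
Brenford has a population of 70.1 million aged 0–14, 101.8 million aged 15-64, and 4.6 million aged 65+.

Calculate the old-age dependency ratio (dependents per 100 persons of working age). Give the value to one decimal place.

Old-age dependency ratio = 4.6 / 101.8 × 100 = 4.5

Old-age dependency ratio: 4.5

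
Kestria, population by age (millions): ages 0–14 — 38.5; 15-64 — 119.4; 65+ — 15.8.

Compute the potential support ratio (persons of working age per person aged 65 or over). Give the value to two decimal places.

Potential support ratio: 7.56

Potential support ratio = 119.4 / 15.8 = 7.56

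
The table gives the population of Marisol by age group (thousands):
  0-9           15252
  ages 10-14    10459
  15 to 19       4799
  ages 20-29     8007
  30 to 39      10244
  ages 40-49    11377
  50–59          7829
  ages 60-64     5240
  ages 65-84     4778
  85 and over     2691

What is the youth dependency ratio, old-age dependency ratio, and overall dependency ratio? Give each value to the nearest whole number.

0–14: 15252 + 10459 = 25711
15–64: 4799 + 8007 + 10244 + 11377 + 7829 + 5240 = 47496
65+: 4778 + 2691 = 7469
Youth dependency ratio = 25711 / 47496 × 100 = 54
Old-age dependency ratio = 7469 / 47496 × 100 = 16
Total dependency ratio = (25711 + 7469) / 47496 × 100 = 33180 / 47496 × 100 = 70

Youth dependency ratio: 54
Old-age dependency ratio: 16
Total dependency ratio: 70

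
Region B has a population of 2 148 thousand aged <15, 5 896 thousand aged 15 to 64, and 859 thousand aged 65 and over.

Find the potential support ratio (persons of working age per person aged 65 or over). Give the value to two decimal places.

Potential support ratio = 5 896 / 859 = 6.86

Potential support ratio: 6.86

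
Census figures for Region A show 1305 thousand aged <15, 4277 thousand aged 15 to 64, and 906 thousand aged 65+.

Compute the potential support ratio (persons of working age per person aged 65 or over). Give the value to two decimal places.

Potential support ratio = 4277 / 906 = 4.72

Potential support ratio: 4.72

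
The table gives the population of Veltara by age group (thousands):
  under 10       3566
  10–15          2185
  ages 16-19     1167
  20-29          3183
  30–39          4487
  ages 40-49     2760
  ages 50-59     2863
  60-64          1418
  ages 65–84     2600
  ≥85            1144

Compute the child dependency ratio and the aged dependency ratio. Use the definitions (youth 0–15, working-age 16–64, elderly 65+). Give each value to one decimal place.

Youth dependency ratio: 36.2
Old-age dependency ratio: 23.6

0–15: 3566 + 2185 = 5751
16–64: 1167 + 3183 + 4487 + 2760 + 2863 + 1418 = 15878
65+: 2600 + 1144 = 3744
Youth dependency ratio = 5751 / 15878 × 100 = 36.2
Old-age dependency ratio = 3744 / 15878 × 100 = 23.6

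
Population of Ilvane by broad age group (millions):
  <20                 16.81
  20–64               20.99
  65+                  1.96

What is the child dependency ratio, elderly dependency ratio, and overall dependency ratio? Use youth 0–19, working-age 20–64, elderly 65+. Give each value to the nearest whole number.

Youth dependency ratio = 16.81 / 20.99 × 100 = 80
Old-age dependency ratio = 1.96 / 20.99 × 100 = 9
Total dependency ratio = (16.81 + 1.96) / 20.99 × 100 = 18.77 / 20.99 × 100 = 89

Youth dependency ratio: 80
Old-age dependency ratio: 9
Total dependency ratio: 89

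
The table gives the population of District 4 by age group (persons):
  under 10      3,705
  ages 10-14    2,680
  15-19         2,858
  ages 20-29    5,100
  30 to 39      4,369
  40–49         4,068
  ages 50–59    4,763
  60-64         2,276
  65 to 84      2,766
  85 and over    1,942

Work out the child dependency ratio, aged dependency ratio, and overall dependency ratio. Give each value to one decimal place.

0–14: 3,705 + 2,680 = 6,385
15–64: 2,858 + 5,100 + 4,369 + 4,068 + 4,763 + 2,276 = 23,434
65+: 2,766 + 1,942 = 4,708
Youth dependency ratio = 6,385 / 23,434 × 100 = 27.2
Old-age dependency ratio = 4,708 / 23,434 × 100 = 20.1
Total dependency ratio = (6,385 + 4,708) / 23,434 × 100 = 11,093 / 23,434 × 100 = 47.3

Youth dependency ratio: 27.2
Old-age dependency ratio: 20.1
Total dependency ratio: 47.3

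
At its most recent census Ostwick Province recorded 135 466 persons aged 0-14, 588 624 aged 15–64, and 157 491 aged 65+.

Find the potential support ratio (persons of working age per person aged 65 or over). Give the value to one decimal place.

Potential support ratio: 3.7

Potential support ratio = 588 624 / 157 491 = 3.7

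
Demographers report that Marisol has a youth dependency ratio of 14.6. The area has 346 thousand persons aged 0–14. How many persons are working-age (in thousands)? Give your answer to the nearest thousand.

Working-age: 2370

Youth dependency ratio = youth / working-age × 100
14.6 = 346 / W × 100
⇒ 2370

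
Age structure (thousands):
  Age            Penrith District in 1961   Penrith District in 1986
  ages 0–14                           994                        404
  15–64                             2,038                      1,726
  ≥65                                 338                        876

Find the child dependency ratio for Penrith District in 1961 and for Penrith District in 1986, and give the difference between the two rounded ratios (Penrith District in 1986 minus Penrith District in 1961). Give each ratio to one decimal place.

Penrith District in 1961: 994 / 2,038 × 100 = 48.8
Penrith District in 1986: 404 / 1,726 × 100 = 23.4

Penrith District in 1961: 48.8
Penrith District in 1986: 23.4
Difference: -25.4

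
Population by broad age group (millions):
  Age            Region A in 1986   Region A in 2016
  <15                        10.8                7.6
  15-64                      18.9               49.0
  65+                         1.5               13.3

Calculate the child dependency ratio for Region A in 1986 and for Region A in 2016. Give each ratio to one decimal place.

Region A in 1986: 10.8 / 18.9 × 100 = 57.1
Region A in 2016: 7.6 / 49.0 × 100 = 15.5

Region A in 1986: 57.1
Region A in 2016: 15.5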